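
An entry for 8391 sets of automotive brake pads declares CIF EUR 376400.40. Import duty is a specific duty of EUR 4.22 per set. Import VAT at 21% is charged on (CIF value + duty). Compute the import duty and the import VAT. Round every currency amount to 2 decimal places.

Import duty: EUR 35410.02; import VAT: EUR 86480.19

Import duty = 8391 × 4.22 = 35410.02
VAT base = CIF + duty = 376400.40 + 35410.02 = 411810.42
Import VAT = 411810.42 × 21% = 86480.19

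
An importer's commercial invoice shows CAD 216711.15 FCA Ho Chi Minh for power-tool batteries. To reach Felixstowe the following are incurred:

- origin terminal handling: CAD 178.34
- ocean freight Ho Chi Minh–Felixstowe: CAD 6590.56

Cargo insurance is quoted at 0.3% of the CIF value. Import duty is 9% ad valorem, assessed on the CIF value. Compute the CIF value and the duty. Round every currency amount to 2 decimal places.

CIF value: CAD 224152.51; import duty: CAD 20173.73

Let C be the CIF value. C = FCA price + pre-shipment costs + freight + 0.3% × C
C − 0.3% × C = 216711.15 + 178.34 + 6590.56
0.997 × C = 223480.05
C = 223480.05 / 0.997 = 224152.51
Insurance premium = 0.3% × 224152.51 = 672.46
Import duty = 224152.51 × 9% = 20173.73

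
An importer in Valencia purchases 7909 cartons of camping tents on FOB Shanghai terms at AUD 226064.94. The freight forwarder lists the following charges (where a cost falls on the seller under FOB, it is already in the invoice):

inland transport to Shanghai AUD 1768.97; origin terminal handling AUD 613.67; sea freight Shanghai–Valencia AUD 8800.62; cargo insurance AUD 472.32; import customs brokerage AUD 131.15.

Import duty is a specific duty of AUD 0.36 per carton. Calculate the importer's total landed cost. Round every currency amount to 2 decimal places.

FOB: the seller bears costs until goods are on board at the origin port; the buyer bears freight, insurance and all costs thereafter.
Already in the invoice (seller's account under FOB): inland to port, origin terminal — exclude.
CIF value = FOB price + freight + insurance = 226064.94 + 8800.62 + 472.32 = 235337.88
Import duty = 7909 × 0.36 = 2847.24
Buyer bears: freight 8800.62 + insurance 472.32 + brokerage 131.15 + duty 2847.24 = 12251.33
Landed cost = invoice 226064.94 + 12251.33 = 238316.27

Total landed cost: AUD 238316.27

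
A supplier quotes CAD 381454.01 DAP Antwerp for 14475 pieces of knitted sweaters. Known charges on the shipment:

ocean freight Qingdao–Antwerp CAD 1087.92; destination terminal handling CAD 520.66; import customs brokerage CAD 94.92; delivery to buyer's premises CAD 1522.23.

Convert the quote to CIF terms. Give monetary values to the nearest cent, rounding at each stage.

CIF price: CAD 379411.12

Not relevant to the conversion: freight — on the seller under both DAP and CIF; already in the DAP price and stays in the CIF price. brokerage — on the buyer under both terms; not part of either seller's price.
From DAP to CIF, the seller no longer bears: destination terminal, delivery.
CIF price = 381454.01 − 520.66 − 1522.23 = 379411.12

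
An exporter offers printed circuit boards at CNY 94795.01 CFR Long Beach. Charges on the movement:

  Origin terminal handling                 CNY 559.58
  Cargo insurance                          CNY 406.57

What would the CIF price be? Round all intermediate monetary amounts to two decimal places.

Not relevant to the conversion: origin terminal — on the seller under both CFR and CIF; already in the CFR price and stays in the CIF price.
From CFR to CIF, the seller additionally bears: insurance.
CIF price = 94795.01 + 406.57 = 95201.58

CIF price: CNY 95201.58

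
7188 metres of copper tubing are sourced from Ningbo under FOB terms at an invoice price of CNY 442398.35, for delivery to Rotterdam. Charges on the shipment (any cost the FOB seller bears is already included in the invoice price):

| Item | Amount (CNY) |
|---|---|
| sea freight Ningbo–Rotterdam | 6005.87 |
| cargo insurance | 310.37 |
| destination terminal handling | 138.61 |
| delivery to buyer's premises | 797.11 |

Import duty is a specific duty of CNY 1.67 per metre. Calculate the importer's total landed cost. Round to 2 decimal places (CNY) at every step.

FOB: the seller bears costs until goods are on board at the origin port; the buyer bears freight, insurance and all costs thereafter.
CIF value = FOB price + freight + insurance = 442398.35 + 6005.87 + 310.37 = 448714.59
Import duty = 7188 × 1.67 = 12003.96
Buyer bears: freight 6005.87 + insurance 310.37 + destination terminal 138.61 + delivery 797.11 + duty 12003.96 = 19255.92
Landed cost = invoice 442398.35 + 19255.92 = 461654.27

Total landed cost: CNY 461654.27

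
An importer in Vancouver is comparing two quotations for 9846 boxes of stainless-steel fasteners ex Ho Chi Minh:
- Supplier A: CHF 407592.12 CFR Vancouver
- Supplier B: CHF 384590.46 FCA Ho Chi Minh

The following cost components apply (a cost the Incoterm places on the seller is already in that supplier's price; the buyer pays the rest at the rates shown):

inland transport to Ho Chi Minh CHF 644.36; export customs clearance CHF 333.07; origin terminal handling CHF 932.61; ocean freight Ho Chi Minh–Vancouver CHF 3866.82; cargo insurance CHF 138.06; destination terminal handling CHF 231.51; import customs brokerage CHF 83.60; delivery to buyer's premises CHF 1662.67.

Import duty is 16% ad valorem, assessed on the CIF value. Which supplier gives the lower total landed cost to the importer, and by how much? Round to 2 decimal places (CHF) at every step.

Supplier B is cheaper by CHF 21114.59

Supplier A (CFR):
CIF value = CFR price + insurance = 407592.12 + 138.06 = 407730.18
Import duty = 407730.18 × 16% = 65236.83
Buyer bears (A): 138.06 + 231.51 + 83.60 + 1662.67 = 2115.84
Landed cost (A) = invoice 407592.12 + 2115.84 + duty 65236.83 = 474944.79
Supplier B (FCA):
CIF value = FCA price + origin terminal + freight + insurance = 384590.46 + 932.61 + 3866.82 + 138.06 = 389527.95
Import duty = 389527.95 × 16% = 62324.47
Buyer bears (B): 932.61 + 3866.82 + 138.06 + 231.51 + 83.60 + 1662.67 = 6915.27
Landed cost (B) = invoice 384590.46 + 6915.27 + duty 62324.47 = 453830.20
Difference = |474944.79 − 453830.20| = 21114.59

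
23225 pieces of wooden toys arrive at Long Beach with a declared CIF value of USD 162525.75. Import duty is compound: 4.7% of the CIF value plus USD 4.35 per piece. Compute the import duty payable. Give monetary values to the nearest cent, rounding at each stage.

Import duty: USD 108667.46

Ad valorem component: 162525.75 × 4.7% = 7638.71
Specific component: 23225 × 4.35 = 101028.75
Import duty = 7638.71 + 101028.75 = 108667.46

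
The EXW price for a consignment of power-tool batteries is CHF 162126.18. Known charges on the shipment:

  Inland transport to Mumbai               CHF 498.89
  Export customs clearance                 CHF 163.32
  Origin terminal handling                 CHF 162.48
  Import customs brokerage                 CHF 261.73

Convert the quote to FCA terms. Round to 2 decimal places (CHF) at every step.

FCA price: CHF 162788.39

Not relevant to the conversion: brokerage, origin terminal — on the buyer under both terms; not part of either seller's price.
From EXW to FCA, the seller additionally bears: inland to port, export clearance.
FCA price = 162126.18 + 498.89 + 163.32 = 162788.39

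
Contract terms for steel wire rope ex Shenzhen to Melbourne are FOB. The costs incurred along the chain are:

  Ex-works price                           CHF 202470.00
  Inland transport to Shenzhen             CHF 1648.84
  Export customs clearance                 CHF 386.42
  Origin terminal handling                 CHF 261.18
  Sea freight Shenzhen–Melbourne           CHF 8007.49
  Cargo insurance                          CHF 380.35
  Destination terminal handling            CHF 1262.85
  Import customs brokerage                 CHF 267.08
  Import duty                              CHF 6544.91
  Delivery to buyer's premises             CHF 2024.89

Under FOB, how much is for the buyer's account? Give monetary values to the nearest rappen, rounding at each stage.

FOB: the seller bears costs until goods are on board at the origin port; the buyer bears freight, insurance and all costs thereafter.
Seller's account: goods 202470.00 + inland to port 1648.84 + export clearance 386.42 + origin terminal 261.18 = 204766.44
Buyer's account: freight 8007.49 + insurance 380.35 + destination terminal 1262.85 + brokerage 267.08 + duty 6544.91 + delivery 2024.89 = 18487.57

Buyer's account: CHF 18487.57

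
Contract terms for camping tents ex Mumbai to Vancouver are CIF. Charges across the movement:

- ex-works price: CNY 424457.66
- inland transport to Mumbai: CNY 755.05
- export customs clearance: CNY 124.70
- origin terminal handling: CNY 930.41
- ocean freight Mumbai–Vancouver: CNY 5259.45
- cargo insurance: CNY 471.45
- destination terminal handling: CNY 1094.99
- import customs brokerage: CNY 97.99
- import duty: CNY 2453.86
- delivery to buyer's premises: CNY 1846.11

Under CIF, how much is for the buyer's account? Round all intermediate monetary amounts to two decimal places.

Buyer's account: CNY 5492.95

CIF: the seller pays costs through ocean freight and marine insurance to the destination port.
Seller's account: goods 424457.66 + inland to port 755.05 + export clearance 124.70 + origin terminal 930.41 + freight 5259.45 + insurance 471.45 = 431998.72
Buyer's account: destination terminal 1094.99 + brokerage 97.99 + duty 2453.86 + delivery 1846.11 = 5492.95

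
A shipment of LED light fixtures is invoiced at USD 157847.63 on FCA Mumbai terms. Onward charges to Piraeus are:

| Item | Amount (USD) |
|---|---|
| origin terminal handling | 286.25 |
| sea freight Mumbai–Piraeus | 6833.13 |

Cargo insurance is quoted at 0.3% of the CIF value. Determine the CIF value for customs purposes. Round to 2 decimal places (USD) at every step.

Let C be the CIF value. C = FCA price + pre-shipment costs + freight + 0.3% × C
C − 0.3% × C = 157847.63 + 286.25 + 6833.13
0.997 × C = 164967.01
C = 164967.01 / 0.997 = 165463.40
Insurance premium = 0.3% × 165463.40 = 496.39

CIF value: USD 165463.40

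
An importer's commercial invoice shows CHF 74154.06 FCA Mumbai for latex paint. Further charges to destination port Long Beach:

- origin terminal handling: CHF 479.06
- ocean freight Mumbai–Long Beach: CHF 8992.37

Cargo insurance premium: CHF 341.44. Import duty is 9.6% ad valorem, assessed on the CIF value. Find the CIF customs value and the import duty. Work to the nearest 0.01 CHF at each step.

CIF value: CHF 83966.93; import duty: CHF 8060.83

CIF = FCA price + pre-shipment costs + freight + insurance
CIF = 74154.06 + 479.06 + 8992.37 + 341.44 = 83966.93
Import duty = 83966.93 × 9.6% = 8060.83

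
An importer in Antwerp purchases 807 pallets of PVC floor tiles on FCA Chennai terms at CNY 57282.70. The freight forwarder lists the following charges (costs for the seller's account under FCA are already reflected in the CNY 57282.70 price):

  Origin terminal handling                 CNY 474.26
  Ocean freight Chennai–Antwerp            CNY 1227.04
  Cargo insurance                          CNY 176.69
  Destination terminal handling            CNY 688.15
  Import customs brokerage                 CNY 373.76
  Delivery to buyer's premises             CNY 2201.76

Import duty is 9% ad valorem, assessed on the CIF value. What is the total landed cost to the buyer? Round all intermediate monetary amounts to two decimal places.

FCA: the seller delivers export-cleared goods to the carrier; the buyer bears costs from that point.
CIF value = FCA price + origin terminal + freight + insurance = 57282.70 + 474.26 + 1227.04 + 176.69 = 59160.69
Import duty = 59160.69 × 9% = 5324.46
Buyer bears: origin terminal 474.26 + freight 1227.04 + insurance 176.69 + destination terminal 688.15 + brokerage 373.76 + delivery 2201.76 + duty 5324.46 = 10466.12
Landed cost = invoice 57282.70 + 10466.12 = 67748.82

Total landed cost: CNY 67748.82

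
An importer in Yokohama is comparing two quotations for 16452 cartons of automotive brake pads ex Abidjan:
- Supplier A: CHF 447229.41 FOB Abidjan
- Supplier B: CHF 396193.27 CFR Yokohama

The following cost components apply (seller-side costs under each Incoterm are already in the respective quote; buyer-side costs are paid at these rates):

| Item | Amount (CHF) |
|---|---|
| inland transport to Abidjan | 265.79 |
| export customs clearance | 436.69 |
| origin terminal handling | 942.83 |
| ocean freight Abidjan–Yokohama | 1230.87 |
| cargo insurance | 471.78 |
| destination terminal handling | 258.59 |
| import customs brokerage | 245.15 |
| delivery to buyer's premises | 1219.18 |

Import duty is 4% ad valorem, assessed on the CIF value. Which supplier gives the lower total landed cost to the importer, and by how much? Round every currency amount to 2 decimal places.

Supplier A (FOB):
CIF value = FOB price + freight + insurance = 447229.41 + 1230.87 + 471.78 = 448932.06
Import duty = 448932.06 × 4% = 17957.28
Buyer bears (A): 1230.87 + 471.78 + 258.59 + 245.15 + 1219.18 = 3425.57
Landed cost (A) = invoice 447229.41 + 3425.57 + duty 17957.28 = 468612.26
Supplier B (CFR):
CIF value = CFR price + insurance = 396193.27 + 471.78 = 396665.05
Import duty = 396665.05 × 4% = 15866.60
Buyer bears (B): 471.78 + 258.59 + 245.15 + 1219.18 = 2194.70
Landed cost (B) = invoice 396193.27 + 2194.70 + duty 15866.60 = 414254.57
Difference = |468612.26 − 414254.57| = 54357.69

Supplier B is cheaper by CHF 54357.69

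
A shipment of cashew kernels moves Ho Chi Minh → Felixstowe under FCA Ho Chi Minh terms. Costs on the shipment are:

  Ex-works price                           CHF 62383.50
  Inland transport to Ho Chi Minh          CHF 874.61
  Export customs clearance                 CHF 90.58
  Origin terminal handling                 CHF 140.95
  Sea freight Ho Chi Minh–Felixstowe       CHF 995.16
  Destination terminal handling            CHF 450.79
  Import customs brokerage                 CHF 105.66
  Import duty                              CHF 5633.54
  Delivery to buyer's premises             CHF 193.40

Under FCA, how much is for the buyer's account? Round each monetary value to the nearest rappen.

FCA: the seller delivers export-cleared goods to the carrier; the buyer bears costs from that point.
Seller's account: goods 62383.50 + inland to port 874.61 + export clearance 90.58 = 63348.69
Buyer's account: origin terminal 140.95 + freight 995.16 + destination terminal 450.79 + brokerage 105.66 + duty 5633.54 + delivery 193.40 = 7519.50

Buyer's account: CHF 7519.50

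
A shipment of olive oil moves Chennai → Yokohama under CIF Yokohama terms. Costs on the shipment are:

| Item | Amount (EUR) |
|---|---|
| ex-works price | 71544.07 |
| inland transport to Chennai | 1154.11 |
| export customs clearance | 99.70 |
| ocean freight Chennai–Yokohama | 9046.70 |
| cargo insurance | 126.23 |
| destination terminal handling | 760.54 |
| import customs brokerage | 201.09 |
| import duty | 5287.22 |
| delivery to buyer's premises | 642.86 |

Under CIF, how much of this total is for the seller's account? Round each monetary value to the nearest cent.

Seller's account: EUR 81970.81

CIF: the seller pays costs through ocean freight and marine insurance to the destination port.
Seller's account: goods 71544.07 + inland to port 1154.11 + export clearance 99.70 + freight 9046.70 + insurance 126.23 = 81970.81
Buyer's account: destination terminal 760.54 + brokerage 201.09 + duty 5287.22 + delivery 642.86 = 6891.71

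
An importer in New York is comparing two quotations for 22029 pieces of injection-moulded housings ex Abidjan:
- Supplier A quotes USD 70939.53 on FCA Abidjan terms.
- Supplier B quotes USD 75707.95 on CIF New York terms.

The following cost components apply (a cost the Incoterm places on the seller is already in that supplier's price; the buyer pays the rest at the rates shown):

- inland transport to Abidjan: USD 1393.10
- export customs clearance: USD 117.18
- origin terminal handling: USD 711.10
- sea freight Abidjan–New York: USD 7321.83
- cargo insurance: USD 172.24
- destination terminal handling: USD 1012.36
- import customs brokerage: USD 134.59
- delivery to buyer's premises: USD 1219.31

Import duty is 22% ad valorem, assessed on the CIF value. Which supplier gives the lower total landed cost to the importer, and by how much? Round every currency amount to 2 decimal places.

Supplier A (FCA):
CIF value = FCA price + origin terminal + freight + insurance = 70939.53 + 711.10 + 7321.83 + 172.24 = 79144.70
Import duty = 79144.70 × 22% = 17411.83
Buyer bears (A): 711.10 + 7321.83 + 172.24 + 1012.36 + 134.59 + 1219.31 = 10571.43
Landed cost (A) = invoice 70939.53 + 10571.43 + duty 17411.83 = 98922.79
Supplier B (CIF):
The CIF price already equals the CIF value: 75707.95
Import duty = 75707.95 × 22% = 16655.75
Buyer bears (B): 1012.36 + 134.59 + 1219.31 = 2366.26
Landed cost (B) = invoice 75707.95 + 2366.26 + duty 16655.75 = 94729.96
Difference = |98922.79 − 94729.96| = 4192.83

Supplier B is cheaper by USD 4192.83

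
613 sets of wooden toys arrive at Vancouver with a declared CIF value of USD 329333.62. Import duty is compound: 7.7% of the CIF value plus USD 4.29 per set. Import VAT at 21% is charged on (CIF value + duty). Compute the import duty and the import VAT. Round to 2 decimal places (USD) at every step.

Import duty: USD 27988.46; import VAT: USD 75037.64

Ad valorem component: 329333.62 × 7.7% = 25358.69
Specific component: 613 × 4.29 = 2629.77
Import duty = 25358.69 + 2629.77 = 27988.46
VAT base = CIF + duty = 329333.62 + 27988.46 = 357322.08
Import VAT = 357322.08 × 21% = 75037.64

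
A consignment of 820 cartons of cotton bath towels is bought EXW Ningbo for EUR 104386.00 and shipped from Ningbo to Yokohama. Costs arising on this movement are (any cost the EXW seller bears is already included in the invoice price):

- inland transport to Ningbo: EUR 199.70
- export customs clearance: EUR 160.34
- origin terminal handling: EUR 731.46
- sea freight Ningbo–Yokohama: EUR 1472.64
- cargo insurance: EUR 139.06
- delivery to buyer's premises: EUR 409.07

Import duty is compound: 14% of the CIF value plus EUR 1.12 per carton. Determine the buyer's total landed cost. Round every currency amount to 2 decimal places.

EXW: the seller makes goods available at their premises; the buyer bears all onward costs.
CIF value = EXW price + inland to port + export clearance + origin terminal + freight + insurance = 104386.00 + 199.70 + 160.34 + 731.46 + 1472.64 + 139.06 = 107089.20
Ad valorem component: 107089.20 × 14% = 14992.49
Specific component: 820 × 1.12 = 918.40
Import duty = 14992.49 + 918.40 = 15910.89
Buyer bears: inland to port 199.70 + export clearance 160.34 + origin terminal 731.46 + freight 1472.64 + insurance 139.06 + delivery 409.07 + duty 15910.89 = 19023.16
Landed cost = invoice 104386.00 + 19023.16 = 123409.16

Total landed cost: EUR 123409.16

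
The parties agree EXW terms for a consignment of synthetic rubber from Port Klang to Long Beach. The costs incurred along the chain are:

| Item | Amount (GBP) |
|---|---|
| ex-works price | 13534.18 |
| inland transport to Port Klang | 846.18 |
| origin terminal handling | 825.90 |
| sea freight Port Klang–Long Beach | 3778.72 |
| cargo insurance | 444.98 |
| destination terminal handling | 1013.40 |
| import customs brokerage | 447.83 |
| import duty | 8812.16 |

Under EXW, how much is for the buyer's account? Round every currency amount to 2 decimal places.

EXW: the seller makes goods available at their premises; the buyer bears all onward costs.
Seller's account: goods 13534.18 = 13534.18
Buyer's account: inland to port 846.18 + origin terminal 825.90 + freight 3778.72 + insurance 444.98 + destination terminal 1013.40 + brokerage 447.83 + duty 8812.16 = 16169.17

Buyer's account: GBP 16169.17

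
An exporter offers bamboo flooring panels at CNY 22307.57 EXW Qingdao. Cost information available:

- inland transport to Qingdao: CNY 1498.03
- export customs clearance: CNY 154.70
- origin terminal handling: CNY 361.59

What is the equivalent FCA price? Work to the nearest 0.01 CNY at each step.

Not relevant to the conversion: origin terminal — on the buyer under both terms; not part of either seller's price.
From EXW to FCA, the seller additionally bears: inland to port, export clearance.
FCA price = 22307.57 + 1498.03 + 154.70 = 23960.30

FCA price: CNY 23960.30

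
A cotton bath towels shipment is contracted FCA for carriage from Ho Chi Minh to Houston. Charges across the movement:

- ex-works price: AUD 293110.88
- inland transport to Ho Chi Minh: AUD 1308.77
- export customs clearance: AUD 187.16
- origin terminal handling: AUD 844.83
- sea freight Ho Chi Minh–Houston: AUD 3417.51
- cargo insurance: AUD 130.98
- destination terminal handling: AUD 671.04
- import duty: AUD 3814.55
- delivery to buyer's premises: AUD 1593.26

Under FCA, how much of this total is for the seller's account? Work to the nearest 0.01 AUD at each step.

FCA: the seller delivers export-cleared goods to the carrier; the buyer bears costs from that point.
Seller's account: goods 293110.88 + inland to port 1308.77 + export clearance 187.16 = 294606.81
Buyer's account: origin terminal 844.83 + freight 3417.51 + insurance 130.98 + destination terminal 671.04 + duty 3814.55 + delivery 1593.26 = 10472.17

Seller's account: AUD 294606.81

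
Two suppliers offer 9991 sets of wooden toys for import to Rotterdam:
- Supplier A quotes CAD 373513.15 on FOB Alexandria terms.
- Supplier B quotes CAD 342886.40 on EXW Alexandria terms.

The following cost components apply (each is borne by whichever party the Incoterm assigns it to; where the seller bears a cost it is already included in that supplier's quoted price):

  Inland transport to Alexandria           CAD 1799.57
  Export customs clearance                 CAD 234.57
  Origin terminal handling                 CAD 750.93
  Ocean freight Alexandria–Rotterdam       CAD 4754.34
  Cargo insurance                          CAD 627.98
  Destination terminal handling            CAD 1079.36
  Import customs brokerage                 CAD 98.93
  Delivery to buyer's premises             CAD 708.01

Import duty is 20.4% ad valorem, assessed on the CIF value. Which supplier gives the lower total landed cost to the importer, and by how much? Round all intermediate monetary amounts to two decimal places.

Supplier B is cheaper by CAD 33521.39

Supplier A (FOB):
CIF value = FOB price + freight + insurance = 373513.15 + 4754.34 + 627.98 = 378895.47
Import duty = 378895.47 × 20.4% = 77294.68
Buyer bears (A): 4754.34 + 627.98 + 1079.36 + 98.93 + 708.01 = 7268.62
Landed cost (A) = invoice 373513.15 + 7268.62 + duty 77294.68 = 458076.45
Supplier B (EXW):
CIF value = EXW price + inland to port + export clearance + origin terminal + freight + insurance = 342886.40 + 1799.57 + 234.57 + 750.93 + 4754.34 + 627.98 = 351053.79
Import duty = 351053.79 × 20.4% = 71614.97
Buyer bears (B): 1799.57 + 234.57 + 750.93 + 4754.34 + 627.98 + 1079.36 + 98.93 + 708.01 = 10053.69
Landed cost (B) = invoice 342886.40 + 10053.69 + duty 71614.97 = 424555.06
Difference = |458076.45 − 424555.06| = 33521.39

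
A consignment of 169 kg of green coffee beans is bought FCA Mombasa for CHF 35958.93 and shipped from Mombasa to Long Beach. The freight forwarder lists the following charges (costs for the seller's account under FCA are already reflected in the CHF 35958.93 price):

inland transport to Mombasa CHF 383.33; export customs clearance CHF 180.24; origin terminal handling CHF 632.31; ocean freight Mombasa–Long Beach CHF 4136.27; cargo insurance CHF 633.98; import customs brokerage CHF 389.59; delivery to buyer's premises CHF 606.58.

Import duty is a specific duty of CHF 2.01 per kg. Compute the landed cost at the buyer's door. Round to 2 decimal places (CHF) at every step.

Total landed cost: CHF 42697.35

FCA: the seller delivers export-cleared goods to the carrier; the buyer bears costs from that point.
Already in the invoice (seller's account under FCA): inland to port, export clearance — exclude.
CIF value = FCA price + origin terminal + freight + insurance = 35958.93 + 632.31 + 4136.27 + 633.98 = 41361.49
Import duty = 169 × 2.01 = 339.69
Buyer bears: origin terminal 632.31 + freight 4136.27 + insurance 633.98 + brokerage 389.59 + delivery 606.58 + duty 339.69 = 6738.42
Landed cost = invoice 35958.93 + 6738.42 = 42697.35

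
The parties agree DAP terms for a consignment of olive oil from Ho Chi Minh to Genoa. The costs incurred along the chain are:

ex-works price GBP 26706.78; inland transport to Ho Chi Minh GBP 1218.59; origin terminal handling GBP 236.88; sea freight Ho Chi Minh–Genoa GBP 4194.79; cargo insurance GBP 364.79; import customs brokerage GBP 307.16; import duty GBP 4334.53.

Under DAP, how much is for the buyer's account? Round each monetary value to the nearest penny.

Buyer's account: GBP 4641.69

DAP: the seller bears all costs to the named destination except import duty and clearance.
Seller's account: goods 26706.78 + inland to port 1218.59 + origin terminal 236.88 + freight 4194.79 + insurance 364.79 = 32721.83
Buyer's account: brokerage 307.16 + duty 4334.53 = 4641.69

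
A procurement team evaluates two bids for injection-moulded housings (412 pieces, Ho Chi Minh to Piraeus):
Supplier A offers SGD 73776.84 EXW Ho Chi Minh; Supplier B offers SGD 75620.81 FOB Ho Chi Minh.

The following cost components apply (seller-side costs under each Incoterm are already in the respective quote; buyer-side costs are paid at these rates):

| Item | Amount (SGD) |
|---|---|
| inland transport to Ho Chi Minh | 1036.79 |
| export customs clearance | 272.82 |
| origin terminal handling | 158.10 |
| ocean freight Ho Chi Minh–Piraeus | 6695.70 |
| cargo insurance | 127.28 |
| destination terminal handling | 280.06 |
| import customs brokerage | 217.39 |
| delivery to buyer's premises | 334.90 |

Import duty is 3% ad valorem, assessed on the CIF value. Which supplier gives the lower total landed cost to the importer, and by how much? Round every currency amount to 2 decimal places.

Supplier A is cheaper by SGD 387.54

Supplier A (EXW):
CIF value = EXW price + inland to port + export clearance + origin terminal + freight + insurance = 73776.84 + 1036.79 + 272.82 + 158.10 + 6695.70 + 127.28 = 82067.53
Import duty = 82067.53 × 3% = 2462.03
Buyer bears (A): 1036.79 + 272.82 + 158.10 + 6695.70 + 127.28 + 280.06 + 217.39 + 334.90 = 9123.04
Landed cost (A) = invoice 73776.84 + 9123.04 + duty 2462.03 = 85361.91
Supplier B (FOB):
CIF value = FOB price + freight + insurance = 75620.81 + 6695.70 + 127.28 = 82443.79
Import duty = 82443.79 × 3% = 2473.31
Buyer bears (B): 6695.70 + 127.28 + 280.06 + 217.39 + 334.90 = 7655.33
Landed cost (B) = invoice 75620.81 + 7655.33 + duty 2473.31 = 85749.45
Difference = |85361.91 − 85749.45| = 387.54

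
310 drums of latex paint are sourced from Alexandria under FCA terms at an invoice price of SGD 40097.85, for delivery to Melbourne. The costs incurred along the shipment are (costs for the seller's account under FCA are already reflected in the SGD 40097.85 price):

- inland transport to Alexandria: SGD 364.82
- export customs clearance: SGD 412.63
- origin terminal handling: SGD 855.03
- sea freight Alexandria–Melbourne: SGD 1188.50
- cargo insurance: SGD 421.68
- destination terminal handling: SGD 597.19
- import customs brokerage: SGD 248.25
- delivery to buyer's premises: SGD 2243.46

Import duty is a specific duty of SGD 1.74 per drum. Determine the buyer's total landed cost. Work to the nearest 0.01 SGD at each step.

FCA: the seller delivers export-cleared goods to the carrier; the buyer bears costs from that point.
Already in the invoice (seller's account under FCA): inland to port, export clearance — exclude.
CIF value = FCA price + origin terminal + freight + insurance = 40097.85 + 855.03 + 1188.50 + 421.68 = 42563.06
Import duty = 310 × 1.74 = 539.40
Buyer bears: origin terminal 855.03 + freight 1188.50 + insurance 421.68 + destination terminal 597.19 + brokerage 248.25 + delivery 2243.46 + duty 539.40 = 6093.51
Landed cost = invoice 40097.85 + 6093.51 = 46191.36

Total landed cost: SGD 46191.36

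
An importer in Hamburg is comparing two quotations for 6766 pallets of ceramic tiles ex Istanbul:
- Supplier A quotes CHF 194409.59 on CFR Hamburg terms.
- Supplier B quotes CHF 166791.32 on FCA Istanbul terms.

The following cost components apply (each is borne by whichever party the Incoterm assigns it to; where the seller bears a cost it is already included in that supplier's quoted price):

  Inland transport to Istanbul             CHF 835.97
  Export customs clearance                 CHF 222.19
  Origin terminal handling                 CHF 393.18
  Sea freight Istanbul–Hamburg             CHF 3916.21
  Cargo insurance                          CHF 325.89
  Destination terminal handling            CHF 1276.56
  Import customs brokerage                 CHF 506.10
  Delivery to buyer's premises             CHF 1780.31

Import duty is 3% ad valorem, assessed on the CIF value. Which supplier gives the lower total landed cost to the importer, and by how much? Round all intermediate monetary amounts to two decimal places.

Supplier A (CFR):
CIF value = CFR price + insurance = 194409.59 + 325.89 = 194735.48
Import duty = 194735.48 × 3% = 5842.06
Buyer bears (A): 325.89 + 1276.56 + 506.10 + 1780.31 = 3888.86
Landed cost (A) = invoice 194409.59 + 3888.86 + duty 5842.06 = 204140.51
Supplier B (FCA):
CIF value = FCA price + origin terminal + freight + insurance = 166791.32 + 393.18 + 3916.21 + 325.89 = 171426.60
Import duty = 171426.60 × 3% = 5142.80
Buyer bears (B): 393.18 + 3916.21 + 325.89 + 1276.56 + 506.10 + 1780.31 = 8198.25
Landed cost (B) = invoice 166791.32 + 8198.25 + duty 5142.80 = 180132.37
Difference = |204140.51 − 180132.37| = 24008.14

Supplier B is cheaper by CHF 24008.14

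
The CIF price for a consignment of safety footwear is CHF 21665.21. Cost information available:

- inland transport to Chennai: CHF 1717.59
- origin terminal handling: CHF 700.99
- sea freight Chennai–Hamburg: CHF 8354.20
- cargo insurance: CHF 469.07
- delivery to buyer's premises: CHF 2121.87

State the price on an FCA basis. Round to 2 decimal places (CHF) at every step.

FCA price: CHF 12140.95

Not relevant to the conversion: inland to port — on the seller under both CIF and FCA; already in the CIF price and stays in the FCA price. delivery — on the buyer under both terms; not part of either seller's price.
From CIF to FCA, the seller no longer bears: origin terminal, freight, insurance.
FCA price = 21665.21 − 700.99 − 8354.20 − 469.07 = 12140.95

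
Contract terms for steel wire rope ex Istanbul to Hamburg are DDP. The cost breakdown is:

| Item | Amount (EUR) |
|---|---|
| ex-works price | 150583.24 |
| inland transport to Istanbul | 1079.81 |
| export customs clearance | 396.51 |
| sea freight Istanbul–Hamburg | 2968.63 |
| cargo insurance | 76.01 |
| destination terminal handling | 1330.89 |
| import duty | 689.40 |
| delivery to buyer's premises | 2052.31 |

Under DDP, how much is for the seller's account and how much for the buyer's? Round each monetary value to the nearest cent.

DDP: the seller bears all costs including import duty.
Seller's account: goods 150583.24 + inland to port 1079.81 + export clearance 396.51 + freight 2968.63 + insurance 76.01 + destination terminal 1330.89 + duty 689.40 + delivery 2052.31 = 159176.80
Buyer's account: 0.00

Seller: EUR 159176.80; buyer: EUR 0.00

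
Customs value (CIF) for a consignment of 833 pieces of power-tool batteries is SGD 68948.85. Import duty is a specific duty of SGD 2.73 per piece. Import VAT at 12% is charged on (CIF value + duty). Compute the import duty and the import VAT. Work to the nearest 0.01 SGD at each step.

Import duty = 833 × 2.73 = 2274.09
VAT base = CIF + duty = 68948.85 + 2274.09 = 71222.94
Import VAT = 71222.94 × 12% = 8546.75

Import duty: SGD 2274.09; import VAT: SGD 8546.75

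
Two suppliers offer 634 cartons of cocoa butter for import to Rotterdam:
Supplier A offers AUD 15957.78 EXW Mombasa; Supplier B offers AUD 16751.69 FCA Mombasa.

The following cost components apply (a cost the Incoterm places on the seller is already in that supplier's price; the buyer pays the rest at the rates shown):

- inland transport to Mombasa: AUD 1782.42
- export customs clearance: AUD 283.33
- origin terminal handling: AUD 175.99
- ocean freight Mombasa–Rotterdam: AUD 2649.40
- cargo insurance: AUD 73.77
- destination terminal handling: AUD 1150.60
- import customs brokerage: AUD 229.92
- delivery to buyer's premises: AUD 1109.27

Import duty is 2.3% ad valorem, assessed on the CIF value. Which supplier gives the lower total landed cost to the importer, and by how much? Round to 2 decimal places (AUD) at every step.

Supplier A (EXW):
CIF value = EXW price + inland to port + export clearance + origin terminal + freight + insurance = 15957.78 + 1782.42 + 283.33 + 175.99 + 2649.40 + 73.77 = 20922.69
Import duty = 20922.69 × 2.3% = 481.22
Buyer bears (A): 1782.42 + 283.33 + 175.99 + 2649.40 + 73.77 + 1150.60 + 229.92 + 1109.27 = 7454.70
Landed cost (A) = invoice 15957.78 + 7454.70 + duty 481.22 = 23893.70
Supplier B (FCA):
CIF value = FCA price + origin terminal + freight + insurance = 16751.69 + 175.99 + 2649.40 + 73.77 = 19650.85
Import duty = 19650.85 × 2.3% = 451.97
Buyer bears (B): 175.99 + 2649.40 + 73.77 + 1150.60 + 229.92 + 1109.27 = 5388.95
Landed cost (B) = invoice 16751.69 + 5388.95 + duty 451.97 = 22592.61
Difference = |23893.70 − 22592.61| = 1301.09

Supplier B is cheaper by AUD 1301.09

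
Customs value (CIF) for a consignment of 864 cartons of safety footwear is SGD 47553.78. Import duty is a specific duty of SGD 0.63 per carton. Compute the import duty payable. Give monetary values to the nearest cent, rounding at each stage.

Import duty: SGD 544.32

Import duty = 864 × 0.63 = 544.32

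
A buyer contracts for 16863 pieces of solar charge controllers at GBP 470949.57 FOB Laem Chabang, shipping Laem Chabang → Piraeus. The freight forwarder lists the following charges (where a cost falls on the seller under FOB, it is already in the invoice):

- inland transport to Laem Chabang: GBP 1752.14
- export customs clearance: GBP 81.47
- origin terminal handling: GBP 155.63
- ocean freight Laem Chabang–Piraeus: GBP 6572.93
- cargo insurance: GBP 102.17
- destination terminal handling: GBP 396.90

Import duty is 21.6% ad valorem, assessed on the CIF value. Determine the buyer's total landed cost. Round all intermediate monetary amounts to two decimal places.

Total landed cost: GBP 581188.50

FOB: the seller bears costs until goods are on board at the origin port; the buyer bears freight, insurance and all costs thereafter.
Already in the invoice (seller's account under FOB): inland to port, export clearance, origin terminal — exclude.
CIF value = FOB price + freight + insurance = 470949.57 + 6572.93 + 102.17 = 477624.67
Import duty = 477624.67 × 21.6% = 103166.93
Buyer bears: freight 6572.93 + insurance 102.17 + destination terminal 396.90 + duty 103166.93 = 110238.93
Landed cost = invoice 470949.57 + 110238.93 = 581188.50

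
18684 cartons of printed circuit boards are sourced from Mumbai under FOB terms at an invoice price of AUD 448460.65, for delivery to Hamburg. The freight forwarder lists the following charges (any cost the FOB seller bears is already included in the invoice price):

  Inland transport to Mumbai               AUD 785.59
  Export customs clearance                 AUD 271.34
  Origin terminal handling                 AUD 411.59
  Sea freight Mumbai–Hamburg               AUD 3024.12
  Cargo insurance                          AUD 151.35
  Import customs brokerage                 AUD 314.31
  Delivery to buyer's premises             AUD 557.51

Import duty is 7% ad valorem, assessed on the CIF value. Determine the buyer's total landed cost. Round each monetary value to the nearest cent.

FOB: the seller bears costs until goods are on board at the origin port; the buyer bears freight, insurance and all costs thereafter.
Already in the invoice (seller's account under FOB): inland to port, export clearance, origin terminal — exclude.
CIF value = FOB price + freight + insurance = 448460.65 + 3024.12 + 151.35 = 451636.12
Import duty = 451636.12 × 7% = 31614.53
Buyer bears: freight 3024.12 + insurance 151.35 + brokerage 314.31 + delivery 557.51 + duty 31614.53 = 35661.82
Landed cost = invoice 448460.65 + 35661.82 = 484122.47

Total landed cost: AUD 484122.47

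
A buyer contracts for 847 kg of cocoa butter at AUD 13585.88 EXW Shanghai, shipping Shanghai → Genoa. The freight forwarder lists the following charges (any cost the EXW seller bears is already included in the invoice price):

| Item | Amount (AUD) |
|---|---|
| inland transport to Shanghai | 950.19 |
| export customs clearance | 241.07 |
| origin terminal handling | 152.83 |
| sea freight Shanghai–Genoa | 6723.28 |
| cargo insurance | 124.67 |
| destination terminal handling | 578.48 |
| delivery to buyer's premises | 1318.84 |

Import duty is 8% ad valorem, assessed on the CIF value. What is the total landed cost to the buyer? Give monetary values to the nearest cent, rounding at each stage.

EXW: the seller makes goods available at their premises; the buyer bears all onward costs.
CIF value = EXW price + inland to port + export clearance + origin terminal + freight + insurance = 13585.88 + 950.19 + 241.07 + 152.83 + 6723.28 + 124.67 = 21777.92
Import duty = 21777.92 × 8% = 1742.23
Buyer bears: inland to port 950.19 + export clearance 241.07 + origin terminal 152.83 + freight 6723.28 + insurance 124.67 + destination terminal 578.48 + delivery 1318.84 + duty 1742.23 = 11831.59
Landed cost = invoice 13585.88 + 11831.59 = 25417.47

Total landed cost: AUD 25417.47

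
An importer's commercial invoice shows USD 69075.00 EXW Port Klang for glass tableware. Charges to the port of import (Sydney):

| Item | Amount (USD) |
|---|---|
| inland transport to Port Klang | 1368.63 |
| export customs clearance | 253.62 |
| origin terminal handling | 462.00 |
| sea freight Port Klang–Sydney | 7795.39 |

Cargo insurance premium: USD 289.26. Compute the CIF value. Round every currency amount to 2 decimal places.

CIF = EXW price + pre-shipment costs + freight + insurance
CIF = 69075.00 + 1368.63 + 253.62 + 462.00 + 7795.39 + 289.26 = 79243.90

CIF value: USD 79243.90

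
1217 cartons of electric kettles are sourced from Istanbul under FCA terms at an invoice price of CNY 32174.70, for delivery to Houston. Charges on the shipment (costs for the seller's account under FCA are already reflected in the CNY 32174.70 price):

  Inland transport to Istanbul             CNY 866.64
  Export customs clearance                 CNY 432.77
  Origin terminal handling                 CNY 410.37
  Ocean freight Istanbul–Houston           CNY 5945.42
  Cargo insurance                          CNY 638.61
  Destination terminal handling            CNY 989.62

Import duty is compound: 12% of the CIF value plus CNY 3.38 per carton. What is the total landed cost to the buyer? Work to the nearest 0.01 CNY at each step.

FCA: the seller delivers export-cleared goods to the carrier; the buyer bears costs from that point.
Already in the invoice (seller's account under FCA): inland to port, export clearance — exclude.
CIF value = FCA price + origin terminal + freight + insurance = 32174.70 + 410.37 + 5945.42 + 638.61 = 39169.10
Ad valorem component: 39169.10 × 12% = 4700.29
Specific component: 1217 × 3.38 = 4113.46
Import duty = 4700.29 + 4113.46 = 8813.75
Buyer bears: origin terminal 410.37 + freight 5945.42 + insurance 638.61 + destination terminal 989.62 + duty 8813.75 = 16797.77
Landed cost = invoice 32174.70 + 16797.77 = 48972.47

Total landed cost: CNY 48972.47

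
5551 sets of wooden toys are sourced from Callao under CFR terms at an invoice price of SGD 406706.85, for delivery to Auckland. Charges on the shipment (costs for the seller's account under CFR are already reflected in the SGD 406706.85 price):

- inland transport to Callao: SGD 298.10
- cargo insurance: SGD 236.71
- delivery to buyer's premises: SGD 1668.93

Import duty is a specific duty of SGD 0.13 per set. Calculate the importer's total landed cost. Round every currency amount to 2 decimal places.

CFR: the seller pays costs through ocean freight to the destination port, but not insurance.
Already in the invoice (seller's account under CFR): inland to port — exclude.
CIF value = CFR price + insurance = 406706.85 + 236.71 = 406943.56
Import duty = 5551 × 0.13 = 721.63
Buyer bears: insurance 236.71 + delivery 1668.93 + duty 721.63 = 2627.27
Landed cost = invoice 406706.85 + 2627.27 = 409334.12

Total landed cost: SGD 409334.12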